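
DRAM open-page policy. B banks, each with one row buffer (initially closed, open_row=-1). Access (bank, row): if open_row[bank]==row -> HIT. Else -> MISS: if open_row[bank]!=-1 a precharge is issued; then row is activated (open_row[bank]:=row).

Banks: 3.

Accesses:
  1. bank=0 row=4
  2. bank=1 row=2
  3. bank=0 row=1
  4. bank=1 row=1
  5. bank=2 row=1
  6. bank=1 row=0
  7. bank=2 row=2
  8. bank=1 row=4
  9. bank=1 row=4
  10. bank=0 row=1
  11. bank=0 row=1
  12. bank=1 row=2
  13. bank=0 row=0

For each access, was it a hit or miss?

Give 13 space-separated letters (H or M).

Acc 1: bank0 row4 -> MISS (open row4); precharges=0
Acc 2: bank1 row2 -> MISS (open row2); precharges=0
Acc 3: bank0 row1 -> MISS (open row1); precharges=1
Acc 4: bank1 row1 -> MISS (open row1); precharges=2
Acc 5: bank2 row1 -> MISS (open row1); precharges=2
Acc 6: bank1 row0 -> MISS (open row0); precharges=3
Acc 7: bank2 row2 -> MISS (open row2); precharges=4
Acc 8: bank1 row4 -> MISS (open row4); precharges=5
Acc 9: bank1 row4 -> HIT
Acc 10: bank0 row1 -> HIT
Acc 11: bank0 row1 -> HIT
Acc 12: bank1 row2 -> MISS (open row2); precharges=6
Acc 13: bank0 row0 -> MISS (open row0); precharges=7

Answer: M M M M M M M M H H H M M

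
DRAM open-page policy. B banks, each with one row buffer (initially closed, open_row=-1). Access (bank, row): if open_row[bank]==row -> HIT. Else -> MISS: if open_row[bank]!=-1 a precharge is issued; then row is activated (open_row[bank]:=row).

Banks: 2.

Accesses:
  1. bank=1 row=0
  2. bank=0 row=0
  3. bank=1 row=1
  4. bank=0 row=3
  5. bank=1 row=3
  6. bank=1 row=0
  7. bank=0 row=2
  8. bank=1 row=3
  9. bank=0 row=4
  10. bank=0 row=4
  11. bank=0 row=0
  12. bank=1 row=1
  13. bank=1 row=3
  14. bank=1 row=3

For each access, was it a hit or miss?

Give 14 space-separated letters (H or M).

Answer: M M M M M M M M M H M M M H

Derivation:
Acc 1: bank1 row0 -> MISS (open row0); precharges=0
Acc 2: bank0 row0 -> MISS (open row0); precharges=0
Acc 3: bank1 row1 -> MISS (open row1); precharges=1
Acc 4: bank0 row3 -> MISS (open row3); precharges=2
Acc 5: bank1 row3 -> MISS (open row3); precharges=3
Acc 6: bank1 row0 -> MISS (open row0); precharges=4
Acc 7: bank0 row2 -> MISS (open row2); precharges=5
Acc 8: bank1 row3 -> MISS (open row3); precharges=6
Acc 9: bank0 row4 -> MISS (open row4); precharges=7
Acc 10: bank0 row4 -> HIT
Acc 11: bank0 row0 -> MISS (open row0); precharges=8
Acc 12: bank1 row1 -> MISS (open row1); precharges=9
Acc 13: bank1 row3 -> MISS (open row3); precharges=10
Acc 14: bank1 row3 -> HIT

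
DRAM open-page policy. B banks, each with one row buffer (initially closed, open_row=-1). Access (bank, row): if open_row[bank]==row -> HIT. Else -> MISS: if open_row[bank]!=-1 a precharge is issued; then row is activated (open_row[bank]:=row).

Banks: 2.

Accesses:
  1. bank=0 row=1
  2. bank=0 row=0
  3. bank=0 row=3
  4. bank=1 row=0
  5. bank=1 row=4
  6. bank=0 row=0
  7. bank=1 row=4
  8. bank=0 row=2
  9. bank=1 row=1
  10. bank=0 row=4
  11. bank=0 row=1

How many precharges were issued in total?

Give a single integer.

Acc 1: bank0 row1 -> MISS (open row1); precharges=0
Acc 2: bank0 row0 -> MISS (open row0); precharges=1
Acc 3: bank0 row3 -> MISS (open row3); precharges=2
Acc 4: bank1 row0 -> MISS (open row0); precharges=2
Acc 5: bank1 row4 -> MISS (open row4); precharges=3
Acc 6: bank0 row0 -> MISS (open row0); precharges=4
Acc 7: bank1 row4 -> HIT
Acc 8: bank0 row2 -> MISS (open row2); precharges=5
Acc 9: bank1 row1 -> MISS (open row1); precharges=6
Acc 10: bank0 row4 -> MISS (open row4); precharges=7
Acc 11: bank0 row1 -> MISS (open row1); precharges=8

Answer: 8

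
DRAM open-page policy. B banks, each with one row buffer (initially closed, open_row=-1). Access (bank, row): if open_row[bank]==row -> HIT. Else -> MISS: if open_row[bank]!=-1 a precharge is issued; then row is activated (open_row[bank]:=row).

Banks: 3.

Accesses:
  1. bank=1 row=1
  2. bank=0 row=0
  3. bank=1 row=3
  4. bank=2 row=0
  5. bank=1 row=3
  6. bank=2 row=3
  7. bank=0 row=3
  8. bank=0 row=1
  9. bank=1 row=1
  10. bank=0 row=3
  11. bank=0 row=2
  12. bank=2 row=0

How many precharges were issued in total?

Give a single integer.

Answer: 8

Derivation:
Acc 1: bank1 row1 -> MISS (open row1); precharges=0
Acc 2: bank0 row0 -> MISS (open row0); precharges=0
Acc 3: bank1 row3 -> MISS (open row3); precharges=1
Acc 4: bank2 row0 -> MISS (open row0); precharges=1
Acc 5: bank1 row3 -> HIT
Acc 6: bank2 row3 -> MISS (open row3); precharges=2
Acc 7: bank0 row3 -> MISS (open row3); precharges=3
Acc 8: bank0 row1 -> MISS (open row1); precharges=4
Acc 9: bank1 row1 -> MISS (open row1); precharges=5
Acc 10: bank0 row3 -> MISS (open row3); precharges=6
Acc 11: bank0 row2 -> MISS (open row2); precharges=7
Acc 12: bank2 row0 -> MISS (open row0); precharges=8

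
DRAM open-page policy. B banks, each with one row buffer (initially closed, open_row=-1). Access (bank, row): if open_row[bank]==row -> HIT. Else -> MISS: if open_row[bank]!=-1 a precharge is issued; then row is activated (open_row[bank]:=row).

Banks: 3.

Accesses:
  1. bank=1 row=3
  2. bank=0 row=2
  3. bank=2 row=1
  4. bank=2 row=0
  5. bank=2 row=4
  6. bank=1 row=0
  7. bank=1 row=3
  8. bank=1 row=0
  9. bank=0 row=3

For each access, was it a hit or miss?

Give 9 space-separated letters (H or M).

Acc 1: bank1 row3 -> MISS (open row3); precharges=0
Acc 2: bank0 row2 -> MISS (open row2); precharges=0
Acc 3: bank2 row1 -> MISS (open row1); precharges=0
Acc 4: bank2 row0 -> MISS (open row0); precharges=1
Acc 5: bank2 row4 -> MISS (open row4); precharges=2
Acc 6: bank1 row0 -> MISS (open row0); precharges=3
Acc 7: bank1 row3 -> MISS (open row3); precharges=4
Acc 8: bank1 row0 -> MISS (open row0); precharges=5
Acc 9: bank0 row3 -> MISS (open row3); precharges=6

Answer: M M M M M M M M M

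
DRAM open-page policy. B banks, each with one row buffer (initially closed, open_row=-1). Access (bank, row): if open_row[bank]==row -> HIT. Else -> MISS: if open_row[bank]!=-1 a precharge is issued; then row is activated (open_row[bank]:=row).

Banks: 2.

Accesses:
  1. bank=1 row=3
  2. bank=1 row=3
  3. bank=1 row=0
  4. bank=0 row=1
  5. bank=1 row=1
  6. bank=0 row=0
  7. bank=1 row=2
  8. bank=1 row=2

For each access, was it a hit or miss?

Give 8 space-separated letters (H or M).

Answer: M H M M M M M H

Derivation:
Acc 1: bank1 row3 -> MISS (open row3); precharges=0
Acc 2: bank1 row3 -> HIT
Acc 3: bank1 row0 -> MISS (open row0); precharges=1
Acc 4: bank0 row1 -> MISS (open row1); precharges=1
Acc 5: bank1 row1 -> MISS (open row1); precharges=2
Acc 6: bank0 row0 -> MISS (open row0); precharges=3
Acc 7: bank1 row2 -> MISS (open row2); precharges=4
Acc 8: bank1 row2 -> HIT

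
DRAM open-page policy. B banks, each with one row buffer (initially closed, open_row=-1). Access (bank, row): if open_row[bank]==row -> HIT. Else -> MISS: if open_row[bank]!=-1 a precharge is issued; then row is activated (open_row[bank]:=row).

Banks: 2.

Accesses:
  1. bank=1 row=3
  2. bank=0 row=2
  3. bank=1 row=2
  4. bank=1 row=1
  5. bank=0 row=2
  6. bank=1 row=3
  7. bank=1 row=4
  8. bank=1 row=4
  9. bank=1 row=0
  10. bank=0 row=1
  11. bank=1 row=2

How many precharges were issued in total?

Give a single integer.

Answer: 7

Derivation:
Acc 1: bank1 row3 -> MISS (open row3); precharges=0
Acc 2: bank0 row2 -> MISS (open row2); precharges=0
Acc 3: bank1 row2 -> MISS (open row2); precharges=1
Acc 4: bank1 row1 -> MISS (open row1); precharges=2
Acc 5: bank0 row2 -> HIT
Acc 6: bank1 row3 -> MISS (open row3); precharges=3
Acc 7: bank1 row4 -> MISS (open row4); precharges=4
Acc 8: bank1 row4 -> HIT
Acc 9: bank1 row0 -> MISS (open row0); precharges=5
Acc 10: bank0 row1 -> MISS (open row1); precharges=6
Acc 11: bank1 row2 -> MISS (open row2); precharges=7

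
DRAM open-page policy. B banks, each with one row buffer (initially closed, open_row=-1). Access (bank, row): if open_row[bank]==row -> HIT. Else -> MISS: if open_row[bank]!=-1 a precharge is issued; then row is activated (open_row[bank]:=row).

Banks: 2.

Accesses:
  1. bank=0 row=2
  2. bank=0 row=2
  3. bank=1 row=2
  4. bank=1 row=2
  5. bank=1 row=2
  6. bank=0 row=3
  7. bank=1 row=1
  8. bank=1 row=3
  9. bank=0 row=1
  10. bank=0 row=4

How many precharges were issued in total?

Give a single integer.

Answer: 5

Derivation:
Acc 1: bank0 row2 -> MISS (open row2); precharges=0
Acc 2: bank0 row2 -> HIT
Acc 3: bank1 row2 -> MISS (open row2); precharges=0
Acc 4: bank1 row2 -> HIT
Acc 5: bank1 row2 -> HIT
Acc 6: bank0 row3 -> MISS (open row3); precharges=1
Acc 7: bank1 row1 -> MISS (open row1); precharges=2
Acc 8: bank1 row3 -> MISS (open row3); precharges=3
Acc 9: bank0 row1 -> MISS (open row1); precharges=4
Acc 10: bank0 row4 -> MISS (open row4); precharges=5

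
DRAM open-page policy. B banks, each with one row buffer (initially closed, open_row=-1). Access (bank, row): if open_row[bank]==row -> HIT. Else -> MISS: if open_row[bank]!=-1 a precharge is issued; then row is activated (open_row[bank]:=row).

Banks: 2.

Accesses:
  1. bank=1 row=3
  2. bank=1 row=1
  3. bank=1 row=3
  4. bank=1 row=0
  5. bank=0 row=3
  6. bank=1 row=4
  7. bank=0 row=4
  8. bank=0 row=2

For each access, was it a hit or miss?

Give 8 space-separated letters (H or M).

Answer: M M M M M M M M

Derivation:
Acc 1: bank1 row3 -> MISS (open row3); precharges=0
Acc 2: bank1 row1 -> MISS (open row1); precharges=1
Acc 3: bank1 row3 -> MISS (open row3); precharges=2
Acc 4: bank1 row0 -> MISS (open row0); precharges=3
Acc 5: bank0 row3 -> MISS (open row3); precharges=3
Acc 6: bank1 row4 -> MISS (open row4); precharges=4
Acc 7: bank0 row4 -> MISS (open row4); precharges=5
Acc 8: bank0 row2 -> MISS (open row2); precharges=6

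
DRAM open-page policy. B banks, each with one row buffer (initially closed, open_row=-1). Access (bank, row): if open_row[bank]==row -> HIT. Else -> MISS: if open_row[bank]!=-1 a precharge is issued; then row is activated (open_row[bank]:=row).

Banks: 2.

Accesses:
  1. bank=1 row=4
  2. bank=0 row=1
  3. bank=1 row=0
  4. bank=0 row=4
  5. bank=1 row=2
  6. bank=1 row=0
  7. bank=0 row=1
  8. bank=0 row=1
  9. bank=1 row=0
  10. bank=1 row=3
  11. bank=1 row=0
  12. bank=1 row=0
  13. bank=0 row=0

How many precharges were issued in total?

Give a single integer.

Acc 1: bank1 row4 -> MISS (open row4); precharges=0
Acc 2: bank0 row1 -> MISS (open row1); precharges=0
Acc 3: bank1 row0 -> MISS (open row0); precharges=1
Acc 4: bank0 row4 -> MISS (open row4); precharges=2
Acc 5: bank1 row2 -> MISS (open row2); precharges=3
Acc 6: bank1 row0 -> MISS (open row0); precharges=4
Acc 7: bank0 row1 -> MISS (open row1); precharges=5
Acc 8: bank0 row1 -> HIT
Acc 9: bank1 row0 -> HIT
Acc 10: bank1 row3 -> MISS (open row3); precharges=6
Acc 11: bank1 row0 -> MISS (open row0); precharges=7
Acc 12: bank1 row0 -> HIT
Acc 13: bank0 row0 -> MISS (open row0); precharges=8

Answer: 8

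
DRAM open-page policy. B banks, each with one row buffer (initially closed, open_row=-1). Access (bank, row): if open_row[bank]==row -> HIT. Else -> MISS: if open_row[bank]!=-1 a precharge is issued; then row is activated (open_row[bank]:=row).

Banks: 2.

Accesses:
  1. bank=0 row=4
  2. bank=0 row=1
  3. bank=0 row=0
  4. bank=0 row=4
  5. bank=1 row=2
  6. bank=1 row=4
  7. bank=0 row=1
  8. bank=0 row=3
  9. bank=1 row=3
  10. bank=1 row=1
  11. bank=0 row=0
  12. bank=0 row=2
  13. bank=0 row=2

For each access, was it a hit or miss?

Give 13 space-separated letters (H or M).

Acc 1: bank0 row4 -> MISS (open row4); precharges=0
Acc 2: bank0 row1 -> MISS (open row1); precharges=1
Acc 3: bank0 row0 -> MISS (open row0); precharges=2
Acc 4: bank0 row4 -> MISS (open row4); precharges=3
Acc 5: bank1 row2 -> MISS (open row2); precharges=3
Acc 6: bank1 row4 -> MISS (open row4); precharges=4
Acc 7: bank0 row1 -> MISS (open row1); precharges=5
Acc 8: bank0 row3 -> MISS (open row3); precharges=6
Acc 9: bank1 row3 -> MISS (open row3); precharges=7
Acc 10: bank1 row1 -> MISS (open row1); precharges=8
Acc 11: bank0 row0 -> MISS (open row0); precharges=9
Acc 12: bank0 row2 -> MISS (open row2); precharges=10
Acc 13: bank0 row2 -> HIT

Answer: M M M M M M M M M M M M H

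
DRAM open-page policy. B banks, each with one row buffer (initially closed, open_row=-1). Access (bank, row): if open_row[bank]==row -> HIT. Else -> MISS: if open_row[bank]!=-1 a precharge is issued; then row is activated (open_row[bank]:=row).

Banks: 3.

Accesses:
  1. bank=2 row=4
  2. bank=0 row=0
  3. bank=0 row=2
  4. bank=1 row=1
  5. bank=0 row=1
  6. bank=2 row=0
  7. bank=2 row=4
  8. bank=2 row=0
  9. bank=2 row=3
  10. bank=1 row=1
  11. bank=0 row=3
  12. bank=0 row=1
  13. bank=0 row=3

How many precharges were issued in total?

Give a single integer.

Answer: 9

Derivation:
Acc 1: bank2 row4 -> MISS (open row4); precharges=0
Acc 2: bank0 row0 -> MISS (open row0); precharges=0
Acc 3: bank0 row2 -> MISS (open row2); precharges=1
Acc 4: bank1 row1 -> MISS (open row1); precharges=1
Acc 5: bank0 row1 -> MISS (open row1); precharges=2
Acc 6: bank2 row0 -> MISS (open row0); precharges=3
Acc 7: bank2 row4 -> MISS (open row4); precharges=4
Acc 8: bank2 row0 -> MISS (open row0); precharges=5
Acc 9: bank2 row3 -> MISS (open row3); precharges=6
Acc 10: bank1 row1 -> HIT
Acc 11: bank0 row3 -> MISS (open row3); precharges=7
Acc 12: bank0 row1 -> MISS (open row1); precharges=8
Acc 13: bank0 row3 -> MISS (open row3); precharges=9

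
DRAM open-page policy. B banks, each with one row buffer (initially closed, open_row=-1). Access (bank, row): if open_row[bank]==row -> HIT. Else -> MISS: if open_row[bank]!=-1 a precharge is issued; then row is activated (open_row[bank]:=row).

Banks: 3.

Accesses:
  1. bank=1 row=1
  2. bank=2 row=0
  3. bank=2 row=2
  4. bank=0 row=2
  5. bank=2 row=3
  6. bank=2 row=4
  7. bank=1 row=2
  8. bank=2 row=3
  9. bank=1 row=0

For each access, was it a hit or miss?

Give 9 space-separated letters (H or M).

Acc 1: bank1 row1 -> MISS (open row1); precharges=0
Acc 2: bank2 row0 -> MISS (open row0); precharges=0
Acc 3: bank2 row2 -> MISS (open row2); precharges=1
Acc 4: bank0 row2 -> MISS (open row2); precharges=1
Acc 5: bank2 row3 -> MISS (open row3); precharges=2
Acc 6: bank2 row4 -> MISS (open row4); precharges=3
Acc 7: bank1 row2 -> MISS (open row2); precharges=4
Acc 8: bank2 row3 -> MISS (open row3); precharges=5
Acc 9: bank1 row0 -> MISS (open row0); precharges=6

Answer: M M M M M M M M M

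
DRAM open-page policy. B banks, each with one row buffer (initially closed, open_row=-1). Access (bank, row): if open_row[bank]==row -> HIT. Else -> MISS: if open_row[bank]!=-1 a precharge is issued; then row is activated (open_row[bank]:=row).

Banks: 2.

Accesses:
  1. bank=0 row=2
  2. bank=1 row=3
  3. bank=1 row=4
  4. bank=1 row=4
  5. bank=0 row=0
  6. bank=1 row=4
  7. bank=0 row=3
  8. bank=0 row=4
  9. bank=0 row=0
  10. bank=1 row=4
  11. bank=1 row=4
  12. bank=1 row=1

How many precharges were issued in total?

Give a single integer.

Acc 1: bank0 row2 -> MISS (open row2); precharges=0
Acc 2: bank1 row3 -> MISS (open row3); precharges=0
Acc 3: bank1 row4 -> MISS (open row4); precharges=1
Acc 4: bank1 row4 -> HIT
Acc 5: bank0 row0 -> MISS (open row0); precharges=2
Acc 6: bank1 row4 -> HIT
Acc 7: bank0 row3 -> MISS (open row3); precharges=3
Acc 8: bank0 row4 -> MISS (open row4); precharges=4
Acc 9: bank0 row0 -> MISS (open row0); precharges=5
Acc 10: bank1 row4 -> HIT
Acc 11: bank1 row4 -> HIT
Acc 12: bank1 row1 -> MISS (open row1); precharges=6

Answer: 6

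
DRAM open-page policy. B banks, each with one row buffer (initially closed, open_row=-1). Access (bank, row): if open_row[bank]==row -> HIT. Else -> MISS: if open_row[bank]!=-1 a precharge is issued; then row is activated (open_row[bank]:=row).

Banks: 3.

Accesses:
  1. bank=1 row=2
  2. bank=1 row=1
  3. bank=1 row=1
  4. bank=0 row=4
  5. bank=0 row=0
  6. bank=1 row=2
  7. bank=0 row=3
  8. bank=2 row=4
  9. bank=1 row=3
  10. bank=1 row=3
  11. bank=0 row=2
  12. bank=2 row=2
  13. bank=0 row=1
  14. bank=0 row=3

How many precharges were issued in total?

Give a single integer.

Answer: 9

Derivation:
Acc 1: bank1 row2 -> MISS (open row2); precharges=0
Acc 2: bank1 row1 -> MISS (open row1); precharges=1
Acc 3: bank1 row1 -> HIT
Acc 4: bank0 row4 -> MISS (open row4); precharges=1
Acc 5: bank0 row0 -> MISS (open row0); precharges=2
Acc 6: bank1 row2 -> MISS (open row2); precharges=3
Acc 7: bank0 row3 -> MISS (open row3); precharges=4
Acc 8: bank2 row4 -> MISS (open row4); precharges=4
Acc 9: bank1 row3 -> MISS (open row3); precharges=5
Acc 10: bank1 row3 -> HIT
Acc 11: bank0 row2 -> MISS (open row2); precharges=6
Acc 12: bank2 row2 -> MISS (open row2); precharges=7
Acc 13: bank0 row1 -> MISS (open row1); precharges=8
Acc 14: bank0 row3 -> MISS (open row3); precharges=9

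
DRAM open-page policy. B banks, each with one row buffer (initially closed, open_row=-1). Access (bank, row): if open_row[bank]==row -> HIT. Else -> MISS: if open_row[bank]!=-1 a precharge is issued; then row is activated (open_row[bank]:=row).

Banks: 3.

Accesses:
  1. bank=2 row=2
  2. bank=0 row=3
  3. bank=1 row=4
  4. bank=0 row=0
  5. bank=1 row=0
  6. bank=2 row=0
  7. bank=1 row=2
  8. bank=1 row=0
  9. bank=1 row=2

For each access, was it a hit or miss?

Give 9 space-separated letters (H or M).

Acc 1: bank2 row2 -> MISS (open row2); precharges=0
Acc 2: bank0 row3 -> MISS (open row3); precharges=0
Acc 3: bank1 row4 -> MISS (open row4); precharges=0
Acc 4: bank0 row0 -> MISS (open row0); precharges=1
Acc 5: bank1 row0 -> MISS (open row0); precharges=2
Acc 6: bank2 row0 -> MISS (open row0); precharges=3
Acc 7: bank1 row2 -> MISS (open row2); precharges=4
Acc 8: bank1 row0 -> MISS (open row0); precharges=5
Acc 9: bank1 row2 -> MISS (open row2); precharges=6

Answer: M M M M M M M M M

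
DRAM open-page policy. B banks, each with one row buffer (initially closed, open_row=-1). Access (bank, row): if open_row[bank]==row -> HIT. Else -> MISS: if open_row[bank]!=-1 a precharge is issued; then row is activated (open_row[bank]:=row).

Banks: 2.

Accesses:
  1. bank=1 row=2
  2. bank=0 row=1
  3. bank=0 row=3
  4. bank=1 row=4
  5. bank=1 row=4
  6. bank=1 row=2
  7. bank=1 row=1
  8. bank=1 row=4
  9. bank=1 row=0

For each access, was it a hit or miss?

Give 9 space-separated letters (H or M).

Acc 1: bank1 row2 -> MISS (open row2); precharges=0
Acc 2: bank0 row1 -> MISS (open row1); precharges=0
Acc 3: bank0 row3 -> MISS (open row3); precharges=1
Acc 4: bank1 row4 -> MISS (open row4); precharges=2
Acc 5: bank1 row4 -> HIT
Acc 6: bank1 row2 -> MISS (open row2); precharges=3
Acc 7: bank1 row1 -> MISS (open row1); precharges=4
Acc 8: bank1 row4 -> MISS (open row4); precharges=5
Acc 9: bank1 row0 -> MISS (open row0); precharges=6

Answer: M M M M H M M M M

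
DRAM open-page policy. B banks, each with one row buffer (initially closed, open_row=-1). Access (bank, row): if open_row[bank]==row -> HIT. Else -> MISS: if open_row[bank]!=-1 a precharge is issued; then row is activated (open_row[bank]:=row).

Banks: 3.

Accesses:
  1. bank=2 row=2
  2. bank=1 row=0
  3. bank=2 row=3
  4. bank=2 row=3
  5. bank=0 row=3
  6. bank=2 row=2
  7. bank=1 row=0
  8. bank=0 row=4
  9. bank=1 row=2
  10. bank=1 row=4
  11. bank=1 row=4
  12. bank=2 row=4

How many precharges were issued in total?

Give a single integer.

Acc 1: bank2 row2 -> MISS (open row2); precharges=0
Acc 2: bank1 row0 -> MISS (open row0); precharges=0
Acc 3: bank2 row3 -> MISS (open row3); precharges=1
Acc 4: bank2 row3 -> HIT
Acc 5: bank0 row3 -> MISS (open row3); precharges=1
Acc 6: bank2 row2 -> MISS (open row2); precharges=2
Acc 7: bank1 row0 -> HIT
Acc 8: bank0 row4 -> MISS (open row4); precharges=3
Acc 9: bank1 row2 -> MISS (open row2); precharges=4
Acc 10: bank1 row4 -> MISS (open row4); precharges=5
Acc 11: bank1 row4 -> HIT
Acc 12: bank2 row4 -> MISS (open row4); precharges=6

Answer: 6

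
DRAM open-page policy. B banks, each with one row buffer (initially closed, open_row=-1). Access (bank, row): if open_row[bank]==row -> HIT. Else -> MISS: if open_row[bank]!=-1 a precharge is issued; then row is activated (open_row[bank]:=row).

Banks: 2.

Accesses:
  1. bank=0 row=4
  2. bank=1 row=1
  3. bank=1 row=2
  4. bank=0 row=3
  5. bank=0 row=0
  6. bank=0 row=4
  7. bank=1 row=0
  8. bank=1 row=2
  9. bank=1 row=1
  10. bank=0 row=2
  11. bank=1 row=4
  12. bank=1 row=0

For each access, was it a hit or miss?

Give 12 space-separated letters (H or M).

Answer: M M M M M M M M M M M M

Derivation:
Acc 1: bank0 row4 -> MISS (open row4); precharges=0
Acc 2: bank1 row1 -> MISS (open row1); precharges=0
Acc 3: bank1 row2 -> MISS (open row2); precharges=1
Acc 4: bank0 row3 -> MISS (open row3); precharges=2
Acc 5: bank0 row0 -> MISS (open row0); precharges=3
Acc 6: bank0 row4 -> MISS (open row4); precharges=4
Acc 7: bank1 row0 -> MISS (open row0); precharges=5
Acc 8: bank1 row2 -> MISS (open row2); precharges=6
Acc 9: bank1 row1 -> MISS (open row1); precharges=7
Acc 10: bank0 row2 -> MISS (open row2); precharges=8
Acc 11: bank1 row4 -> MISS (open row4); precharges=9
Acc 12: bank1 row0 -> MISS (open row0); precharges=10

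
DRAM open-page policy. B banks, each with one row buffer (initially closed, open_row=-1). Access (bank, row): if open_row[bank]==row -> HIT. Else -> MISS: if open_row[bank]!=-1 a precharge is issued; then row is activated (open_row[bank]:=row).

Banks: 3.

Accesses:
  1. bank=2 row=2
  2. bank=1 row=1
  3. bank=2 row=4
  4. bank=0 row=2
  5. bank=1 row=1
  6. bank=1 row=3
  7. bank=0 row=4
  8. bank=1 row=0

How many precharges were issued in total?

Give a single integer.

Answer: 4

Derivation:
Acc 1: bank2 row2 -> MISS (open row2); precharges=0
Acc 2: bank1 row1 -> MISS (open row1); precharges=0
Acc 3: bank2 row4 -> MISS (open row4); precharges=1
Acc 4: bank0 row2 -> MISS (open row2); precharges=1
Acc 5: bank1 row1 -> HIT
Acc 6: bank1 row3 -> MISS (open row3); precharges=2
Acc 7: bank0 row4 -> MISS (open row4); precharges=3
Acc 8: bank1 row0 -> MISS (open row0); precharges=4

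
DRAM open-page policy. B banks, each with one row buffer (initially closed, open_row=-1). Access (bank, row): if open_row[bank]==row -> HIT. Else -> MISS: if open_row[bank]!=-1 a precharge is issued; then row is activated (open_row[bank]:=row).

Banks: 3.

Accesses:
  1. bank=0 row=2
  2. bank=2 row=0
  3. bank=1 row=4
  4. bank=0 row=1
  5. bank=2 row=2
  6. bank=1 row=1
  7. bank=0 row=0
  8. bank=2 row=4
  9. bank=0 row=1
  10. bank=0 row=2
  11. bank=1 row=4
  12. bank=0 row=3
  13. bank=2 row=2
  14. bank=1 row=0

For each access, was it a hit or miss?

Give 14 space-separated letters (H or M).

Acc 1: bank0 row2 -> MISS (open row2); precharges=0
Acc 2: bank2 row0 -> MISS (open row0); precharges=0
Acc 3: bank1 row4 -> MISS (open row4); precharges=0
Acc 4: bank0 row1 -> MISS (open row1); precharges=1
Acc 5: bank2 row2 -> MISS (open row2); precharges=2
Acc 6: bank1 row1 -> MISS (open row1); precharges=3
Acc 7: bank0 row0 -> MISS (open row0); precharges=4
Acc 8: bank2 row4 -> MISS (open row4); precharges=5
Acc 9: bank0 row1 -> MISS (open row1); precharges=6
Acc 10: bank0 row2 -> MISS (open row2); precharges=7
Acc 11: bank1 row4 -> MISS (open row4); precharges=8
Acc 12: bank0 row3 -> MISS (open row3); precharges=9
Acc 13: bank2 row2 -> MISS (open row2); precharges=10
Acc 14: bank1 row0 -> MISS (open row0); precharges=11

Answer: M M M M M M M M M M M M M M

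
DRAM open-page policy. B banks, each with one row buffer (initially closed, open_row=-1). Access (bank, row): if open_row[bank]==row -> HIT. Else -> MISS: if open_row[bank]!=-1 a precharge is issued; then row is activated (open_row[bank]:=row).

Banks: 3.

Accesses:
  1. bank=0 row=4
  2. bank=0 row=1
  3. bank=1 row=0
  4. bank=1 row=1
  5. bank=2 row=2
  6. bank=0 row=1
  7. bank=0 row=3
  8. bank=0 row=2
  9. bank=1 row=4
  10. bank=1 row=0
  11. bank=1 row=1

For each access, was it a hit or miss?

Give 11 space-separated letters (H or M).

Acc 1: bank0 row4 -> MISS (open row4); precharges=0
Acc 2: bank0 row1 -> MISS (open row1); precharges=1
Acc 3: bank1 row0 -> MISS (open row0); precharges=1
Acc 4: bank1 row1 -> MISS (open row1); precharges=2
Acc 5: bank2 row2 -> MISS (open row2); precharges=2
Acc 6: bank0 row1 -> HIT
Acc 7: bank0 row3 -> MISS (open row3); precharges=3
Acc 8: bank0 row2 -> MISS (open row2); precharges=4
Acc 9: bank1 row4 -> MISS (open row4); precharges=5
Acc 10: bank1 row0 -> MISS (open row0); precharges=6
Acc 11: bank1 row1 -> MISS (open row1); precharges=7

Answer: M M M M M H M M M M M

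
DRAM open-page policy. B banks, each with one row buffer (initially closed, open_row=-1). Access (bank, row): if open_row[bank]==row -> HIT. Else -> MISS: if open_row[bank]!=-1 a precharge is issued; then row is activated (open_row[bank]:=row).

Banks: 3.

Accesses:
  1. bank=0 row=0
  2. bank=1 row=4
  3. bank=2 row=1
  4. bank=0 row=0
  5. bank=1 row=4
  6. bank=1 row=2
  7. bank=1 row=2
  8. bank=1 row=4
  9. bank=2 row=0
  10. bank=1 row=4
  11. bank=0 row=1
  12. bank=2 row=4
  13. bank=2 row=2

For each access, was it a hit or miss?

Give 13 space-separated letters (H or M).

Answer: M M M H H M H M M H M M M

Derivation:
Acc 1: bank0 row0 -> MISS (open row0); precharges=0
Acc 2: bank1 row4 -> MISS (open row4); precharges=0
Acc 3: bank2 row1 -> MISS (open row1); precharges=0
Acc 4: bank0 row0 -> HIT
Acc 5: bank1 row4 -> HIT
Acc 6: bank1 row2 -> MISS (open row2); precharges=1
Acc 7: bank1 row2 -> HIT
Acc 8: bank1 row4 -> MISS (open row4); precharges=2
Acc 9: bank2 row0 -> MISS (open row0); precharges=3
Acc 10: bank1 row4 -> HIT
Acc 11: bank0 row1 -> MISS (open row1); precharges=4
Acc 12: bank2 row4 -> MISS (open row4); precharges=5
Acc 13: bank2 row2 -> MISS (open row2); precharges=6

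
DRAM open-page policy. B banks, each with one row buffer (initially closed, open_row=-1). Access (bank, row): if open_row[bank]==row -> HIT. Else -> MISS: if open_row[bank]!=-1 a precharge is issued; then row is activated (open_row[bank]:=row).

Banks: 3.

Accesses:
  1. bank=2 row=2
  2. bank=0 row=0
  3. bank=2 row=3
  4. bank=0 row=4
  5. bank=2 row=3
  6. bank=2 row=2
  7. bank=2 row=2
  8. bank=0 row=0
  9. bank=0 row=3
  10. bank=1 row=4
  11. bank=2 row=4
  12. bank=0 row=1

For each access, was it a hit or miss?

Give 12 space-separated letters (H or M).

Acc 1: bank2 row2 -> MISS (open row2); precharges=0
Acc 2: bank0 row0 -> MISS (open row0); precharges=0
Acc 3: bank2 row3 -> MISS (open row3); precharges=1
Acc 4: bank0 row4 -> MISS (open row4); precharges=2
Acc 5: bank2 row3 -> HIT
Acc 6: bank2 row2 -> MISS (open row2); precharges=3
Acc 7: bank2 row2 -> HIT
Acc 8: bank0 row0 -> MISS (open row0); precharges=4
Acc 9: bank0 row3 -> MISS (open row3); precharges=5
Acc 10: bank1 row4 -> MISS (open row4); precharges=5
Acc 11: bank2 row4 -> MISS (open row4); precharges=6
Acc 12: bank0 row1 -> MISS (open row1); precharges=7

Answer: M M M M H M H M M M M M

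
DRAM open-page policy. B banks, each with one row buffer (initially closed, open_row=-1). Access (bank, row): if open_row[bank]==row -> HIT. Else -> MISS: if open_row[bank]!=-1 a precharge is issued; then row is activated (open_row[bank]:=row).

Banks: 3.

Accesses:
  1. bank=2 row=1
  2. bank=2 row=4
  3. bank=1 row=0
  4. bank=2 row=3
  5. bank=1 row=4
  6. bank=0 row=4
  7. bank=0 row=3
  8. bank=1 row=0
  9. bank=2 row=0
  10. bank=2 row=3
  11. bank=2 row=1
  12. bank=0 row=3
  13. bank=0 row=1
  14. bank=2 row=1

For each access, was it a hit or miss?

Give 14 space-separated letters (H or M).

Answer: M M M M M M M M M M M H M H

Derivation:
Acc 1: bank2 row1 -> MISS (open row1); precharges=0
Acc 2: bank2 row4 -> MISS (open row4); precharges=1
Acc 3: bank1 row0 -> MISS (open row0); precharges=1
Acc 4: bank2 row3 -> MISS (open row3); precharges=2
Acc 5: bank1 row4 -> MISS (open row4); precharges=3
Acc 6: bank0 row4 -> MISS (open row4); precharges=3
Acc 7: bank0 row3 -> MISS (open row3); precharges=4
Acc 8: bank1 row0 -> MISS (open row0); precharges=5
Acc 9: bank2 row0 -> MISS (open row0); precharges=6
Acc 10: bank2 row3 -> MISS (open row3); precharges=7
Acc 11: bank2 row1 -> MISS (open row1); precharges=8
Acc 12: bank0 row3 -> HIT
Acc 13: bank0 row1 -> MISS (open row1); precharges=9
Acc 14: bank2 row1 -> HIT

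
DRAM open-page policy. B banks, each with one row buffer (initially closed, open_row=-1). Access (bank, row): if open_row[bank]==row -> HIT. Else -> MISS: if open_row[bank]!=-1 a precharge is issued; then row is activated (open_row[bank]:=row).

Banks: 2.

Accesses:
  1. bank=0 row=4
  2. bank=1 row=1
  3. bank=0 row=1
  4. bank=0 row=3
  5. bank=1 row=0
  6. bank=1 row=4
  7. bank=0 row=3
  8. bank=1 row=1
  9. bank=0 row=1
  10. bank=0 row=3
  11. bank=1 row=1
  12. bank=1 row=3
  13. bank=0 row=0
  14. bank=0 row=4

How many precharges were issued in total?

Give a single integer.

Answer: 10

Derivation:
Acc 1: bank0 row4 -> MISS (open row4); precharges=0
Acc 2: bank1 row1 -> MISS (open row1); precharges=0
Acc 3: bank0 row1 -> MISS (open row1); precharges=1
Acc 4: bank0 row3 -> MISS (open row3); precharges=2
Acc 5: bank1 row0 -> MISS (open row0); precharges=3
Acc 6: bank1 row4 -> MISS (open row4); precharges=4
Acc 7: bank0 row3 -> HIT
Acc 8: bank1 row1 -> MISS (open row1); precharges=5
Acc 9: bank0 row1 -> MISS (open row1); precharges=6
Acc 10: bank0 row3 -> MISS (open row3); precharges=7
Acc 11: bank1 row1 -> HIT
Acc 12: bank1 row3 -> MISS (open row3); precharges=8
Acc 13: bank0 row0 -> MISS (open row0); precharges=9
Acc 14: bank0 row4 -> MISS (open row4); precharges=10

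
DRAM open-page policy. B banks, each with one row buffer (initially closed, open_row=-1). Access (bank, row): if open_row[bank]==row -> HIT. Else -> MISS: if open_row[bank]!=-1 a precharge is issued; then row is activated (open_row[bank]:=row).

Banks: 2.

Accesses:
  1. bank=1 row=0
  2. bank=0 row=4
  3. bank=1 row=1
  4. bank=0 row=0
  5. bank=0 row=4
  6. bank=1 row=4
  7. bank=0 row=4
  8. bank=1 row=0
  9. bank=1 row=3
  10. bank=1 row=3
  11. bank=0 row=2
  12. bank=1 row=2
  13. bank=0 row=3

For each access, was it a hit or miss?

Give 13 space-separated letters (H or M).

Acc 1: bank1 row0 -> MISS (open row0); precharges=0
Acc 2: bank0 row4 -> MISS (open row4); precharges=0
Acc 3: bank1 row1 -> MISS (open row1); precharges=1
Acc 4: bank0 row0 -> MISS (open row0); precharges=2
Acc 5: bank0 row4 -> MISS (open row4); precharges=3
Acc 6: bank1 row4 -> MISS (open row4); precharges=4
Acc 7: bank0 row4 -> HIT
Acc 8: bank1 row0 -> MISS (open row0); precharges=5
Acc 9: bank1 row3 -> MISS (open row3); precharges=6
Acc 10: bank1 row3 -> HIT
Acc 11: bank0 row2 -> MISS (open row2); precharges=7
Acc 12: bank1 row2 -> MISS (open row2); precharges=8
Acc 13: bank0 row3 -> MISS (open row3); precharges=9

Answer: M M M M M M H M M H M M M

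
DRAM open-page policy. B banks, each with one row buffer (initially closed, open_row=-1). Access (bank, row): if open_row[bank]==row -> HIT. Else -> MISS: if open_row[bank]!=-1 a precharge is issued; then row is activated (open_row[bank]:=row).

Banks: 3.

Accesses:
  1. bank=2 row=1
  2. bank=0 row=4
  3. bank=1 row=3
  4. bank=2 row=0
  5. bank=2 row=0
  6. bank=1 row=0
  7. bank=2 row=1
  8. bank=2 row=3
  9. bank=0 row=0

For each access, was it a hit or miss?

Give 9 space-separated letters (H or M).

Acc 1: bank2 row1 -> MISS (open row1); precharges=0
Acc 2: bank0 row4 -> MISS (open row4); precharges=0
Acc 3: bank1 row3 -> MISS (open row3); precharges=0
Acc 4: bank2 row0 -> MISS (open row0); precharges=1
Acc 5: bank2 row0 -> HIT
Acc 6: bank1 row0 -> MISS (open row0); precharges=2
Acc 7: bank2 row1 -> MISS (open row1); precharges=3
Acc 8: bank2 row3 -> MISS (open row3); precharges=4
Acc 9: bank0 row0 -> MISS (open row0); precharges=5

Answer: M M M M H M M M M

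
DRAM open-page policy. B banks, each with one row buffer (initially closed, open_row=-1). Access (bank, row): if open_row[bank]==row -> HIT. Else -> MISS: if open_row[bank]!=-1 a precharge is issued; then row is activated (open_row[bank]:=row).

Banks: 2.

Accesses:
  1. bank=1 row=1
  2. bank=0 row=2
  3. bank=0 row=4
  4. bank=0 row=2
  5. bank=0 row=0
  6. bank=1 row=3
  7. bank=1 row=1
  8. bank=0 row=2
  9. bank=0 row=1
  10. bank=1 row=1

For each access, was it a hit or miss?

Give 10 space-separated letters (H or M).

Answer: M M M M M M M M M H

Derivation:
Acc 1: bank1 row1 -> MISS (open row1); precharges=0
Acc 2: bank0 row2 -> MISS (open row2); precharges=0
Acc 3: bank0 row4 -> MISS (open row4); precharges=1
Acc 4: bank0 row2 -> MISS (open row2); precharges=2
Acc 5: bank0 row0 -> MISS (open row0); precharges=3
Acc 6: bank1 row3 -> MISS (open row3); precharges=4
Acc 7: bank1 row1 -> MISS (open row1); precharges=5
Acc 8: bank0 row2 -> MISS (open row2); precharges=6
Acc 9: bank0 row1 -> MISS (open row1); precharges=7
Acc 10: bank1 row1 -> HIT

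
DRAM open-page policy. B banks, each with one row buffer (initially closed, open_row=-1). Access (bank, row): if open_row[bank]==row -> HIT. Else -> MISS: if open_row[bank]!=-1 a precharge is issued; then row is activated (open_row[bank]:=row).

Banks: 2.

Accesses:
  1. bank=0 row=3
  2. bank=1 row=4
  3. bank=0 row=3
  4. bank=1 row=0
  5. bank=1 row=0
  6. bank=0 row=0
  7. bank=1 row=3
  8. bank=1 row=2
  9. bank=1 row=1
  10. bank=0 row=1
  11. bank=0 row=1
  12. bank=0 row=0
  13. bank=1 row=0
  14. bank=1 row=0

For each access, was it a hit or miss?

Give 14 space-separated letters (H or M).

Answer: M M H M H M M M M M H M M H

Derivation:
Acc 1: bank0 row3 -> MISS (open row3); precharges=0
Acc 2: bank1 row4 -> MISS (open row4); precharges=0
Acc 3: bank0 row3 -> HIT
Acc 4: bank1 row0 -> MISS (open row0); precharges=1
Acc 5: bank1 row0 -> HIT
Acc 6: bank0 row0 -> MISS (open row0); precharges=2
Acc 7: bank1 row3 -> MISS (open row3); precharges=3
Acc 8: bank1 row2 -> MISS (open row2); precharges=4
Acc 9: bank1 row1 -> MISS (open row1); precharges=5
Acc 10: bank0 row1 -> MISS (open row1); precharges=6
Acc 11: bank0 row1 -> HIT
Acc 12: bank0 row0 -> MISS (open row0); precharges=7
Acc 13: bank1 row0 -> MISS (open row0); precharges=8
Acc 14: bank1 row0 -> HIT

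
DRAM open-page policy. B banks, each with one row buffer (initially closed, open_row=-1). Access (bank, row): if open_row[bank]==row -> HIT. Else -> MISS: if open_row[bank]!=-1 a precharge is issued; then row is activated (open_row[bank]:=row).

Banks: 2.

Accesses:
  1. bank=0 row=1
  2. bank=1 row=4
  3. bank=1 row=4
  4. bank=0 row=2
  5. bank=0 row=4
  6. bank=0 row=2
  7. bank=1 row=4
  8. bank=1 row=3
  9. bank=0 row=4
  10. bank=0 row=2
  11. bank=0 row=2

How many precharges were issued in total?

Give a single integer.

Answer: 6

Derivation:
Acc 1: bank0 row1 -> MISS (open row1); precharges=0
Acc 2: bank1 row4 -> MISS (open row4); precharges=0
Acc 3: bank1 row4 -> HIT
Acc 4: bank0 row2 -> MISS (open row2); precharges=1
Acc 5: bank0 row4 -> MISS (open row4); precharges=2
Acc 6: bank0 row2 -> MISS (open row2); precharges=3
Acc 7: bank1 row4 -> HIT
Acc 8: bank1 row3 -> MISS (open row3); precharges=4
Acc 9: bank0 row4 -> MISS (open row4); precharges=5
Acc 10: bank0 row2 -> MISS (open row2); precharges=6
Acc 11: bank0 row2 -> HIT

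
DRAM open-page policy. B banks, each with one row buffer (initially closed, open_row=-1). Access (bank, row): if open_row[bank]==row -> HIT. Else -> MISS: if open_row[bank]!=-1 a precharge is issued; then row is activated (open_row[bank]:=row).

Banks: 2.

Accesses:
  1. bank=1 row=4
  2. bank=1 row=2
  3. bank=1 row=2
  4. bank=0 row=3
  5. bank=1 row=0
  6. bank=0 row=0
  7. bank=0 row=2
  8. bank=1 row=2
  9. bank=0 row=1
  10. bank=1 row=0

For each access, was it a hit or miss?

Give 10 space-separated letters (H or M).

Acc 1: bank1 row4 -> MISS (open row4); precharges=0
Acc 2: bank1 row2 -> MISS (open row2); precharges=1
Acc 3: bank1 row2 -> HIT
Acc 4: bank0 row3 -> MISS (open row3); precharges=1
Acc 5: bank1 row0 -> MISS (open row0); precharges=2
Acc 6: bank0 row0 -> MISS (open row0); precharges=3
Acc 7: bank0 row2 -> MISS (open row2); precharges=4
Acc 8: bank1 row2 -> MISS (open row2); precharges=5
Acc 9: bank0 row1 -> MISS (open row1); precharges=6
Acc 10: bank1 row0 -> MISS (open row0); precharges=7

Answer: M M H M M M M M M M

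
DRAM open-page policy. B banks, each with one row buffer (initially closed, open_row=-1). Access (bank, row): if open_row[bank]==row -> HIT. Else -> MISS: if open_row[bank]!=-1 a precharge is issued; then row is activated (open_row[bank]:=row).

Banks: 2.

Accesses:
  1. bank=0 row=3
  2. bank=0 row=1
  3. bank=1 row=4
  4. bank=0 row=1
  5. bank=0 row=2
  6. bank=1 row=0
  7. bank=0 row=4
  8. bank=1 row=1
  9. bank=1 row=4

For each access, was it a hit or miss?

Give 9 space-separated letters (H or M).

Acc 1: bank0 row3 -> MISS (open row3); precharges=0
Acc 2: bank0 row1 -> MISS (open row1); precharges=1
Acc 3: bank1 row4 -> MISS (open row4); precharges=1
Acc 4: bank0 row1 -> HIT
Acc 5: bank0 row2 -> MISS (open row2); precharges=2
Acc 6: bank1 row0 -> MISS (open row0); precharges=3
Acc 7: bank0 row4 -> MISS (open row4); precharges=4
Acc 8: bank1 row1 -> MISS (open row1); precharges=5
Acc 9: bank1 row4 -> MISS (open row4); precharges=6

Answer: M M M H M M M M M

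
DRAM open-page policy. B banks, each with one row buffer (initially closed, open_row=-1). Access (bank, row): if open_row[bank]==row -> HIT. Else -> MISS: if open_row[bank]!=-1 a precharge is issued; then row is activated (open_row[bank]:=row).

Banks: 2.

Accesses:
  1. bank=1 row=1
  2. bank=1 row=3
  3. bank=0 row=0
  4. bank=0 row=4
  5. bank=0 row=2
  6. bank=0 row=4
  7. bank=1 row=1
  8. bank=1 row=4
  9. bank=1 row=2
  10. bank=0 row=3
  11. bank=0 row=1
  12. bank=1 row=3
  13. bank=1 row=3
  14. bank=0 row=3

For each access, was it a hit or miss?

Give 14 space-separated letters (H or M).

Answer: M M M M M M M M M M M M H M

Derivation:
Acc 1: bank1 row1 -> MISS (open row1); precharges=0
Acc 2: bank1 row3 -> MISS (open row3); precharges=1
Acc 3: bank0 row0 -> MISS (open row0); precharges=1
Acc 4: bank0 row4 -> MISS (open row4); precharges=2
Acc 5: bank0 row2 -> MISS (open row2); precharges=3
Acc 6: bank0 row4 -> MISS (open row4); precharges=4
Acc 7: bank1 row1 -> MISS (open row1); precharges=5
Acc 8: bank1 row4 -> MISS (open row4); precharges=6
Acc 9: bank1 row2 -> MISS (open row2); precharges=7
Acc 10: bank0 row3 -> MISS (open row3); precharges=8
Acc 11: bank0 row1 -> MISS (open row1); precharges=9
Acc 12: bank1 row3 -> MISS (open row3); precharges=10
Acc 13: bank1 row3 -> HIT
Acc 14: bank0 row3 -> MISS (open row3); precharges=11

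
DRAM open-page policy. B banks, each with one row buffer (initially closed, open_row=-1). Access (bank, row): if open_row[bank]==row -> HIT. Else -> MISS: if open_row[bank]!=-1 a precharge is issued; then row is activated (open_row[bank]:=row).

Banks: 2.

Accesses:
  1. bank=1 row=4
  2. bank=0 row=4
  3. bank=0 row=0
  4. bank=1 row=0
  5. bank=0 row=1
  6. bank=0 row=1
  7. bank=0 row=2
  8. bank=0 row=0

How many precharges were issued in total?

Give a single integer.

Answer: 5

Derivation:
Acc 1: bank1 row4 -> MISS (open row4); precharges=0
Acc 2: bank0 row4 -> MISS (open row4); precharges=0
Acc 3: bank0 row0 -> MISS (open row0); precharges=1
Acc 4: bank1 row0 -> MISS (open row0); precharges=2
Acc 5: bank0 row1 -> MISS (open row1); precharges=3
Acc 6: bank0 row1 -> HIT
Acc 7: bank0 row2 -> MISS (open row2); precharges=4
Acc 8: bank0 row0 -> MISS (open row0); precharges=5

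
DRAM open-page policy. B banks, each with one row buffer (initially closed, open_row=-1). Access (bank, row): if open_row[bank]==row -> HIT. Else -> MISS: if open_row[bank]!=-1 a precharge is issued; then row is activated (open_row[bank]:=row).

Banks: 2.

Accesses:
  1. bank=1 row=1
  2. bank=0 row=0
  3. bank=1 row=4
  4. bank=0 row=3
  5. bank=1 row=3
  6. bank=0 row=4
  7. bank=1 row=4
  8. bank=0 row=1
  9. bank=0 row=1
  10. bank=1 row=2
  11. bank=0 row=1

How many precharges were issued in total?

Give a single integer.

Answer: 7

Derivation:
Acc 1: bank1 row1 -> MISS (open row1); precharges=0
Acc 2: bank0 row0 -> MISS (open row0); precharges=0
Acc 3: bank1 row4 -> MISS (open row4); precharges=1
Acc 4: bank0 row3 -> MISS (open row3); precharges=2
Acc 5: bank1 row3 -> MISS (open row3); precharges=3
Acc 6: bank0 row4 -> MISS (open row4); precharges=4
Acc 7: bank1 row4 -> MISS (open row4); precharges=5
Acc 8: bank0 row1 -> MISS (open row1); precharges=6
Acc 9: bank0 row1 -> HIT
Acc 10: bank1 row2 -> MISS (open row2); precharges=7
Acc 11: bank0 row1 -> HIT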